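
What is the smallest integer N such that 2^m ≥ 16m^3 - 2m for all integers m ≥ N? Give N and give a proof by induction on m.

At m = 15: 32768 < 53970, so the inequality fails and N ≥ 16. We prove 2^m ≥ 16m^3 - 2m for all m ≥ 16.
Base case (m = 16): 2^m = 65536 and 16m^3 - 2m = 65504, so 65536 ≥ 65504.
Inductive step: assume the claim holds for m = p, so 2^p ≥ 16p^3 - 2p.
Then 2^(p + 1) = 2·(2^p) ≥ 2·(16p^3 - 2p).
Also, for p ≥ 16 we have 2·(16p^3 - 2p) ≥ 16(p+1)^3 - 2(p+1), since 2·(16p^3 - 2p) − (16(p+1)^3 - 2(p+1)) = 16p^3 - 48p^2 - 50p - 14, which is nonnegative for all p ≥ 16.
Combining, 2^(p + 1) ≥ 16(p+1)^3 - 2(p+1).
Hence, by induction on m, the claim holds for every m ≥ 16.
Hence the smallest such N is 16.

N = 16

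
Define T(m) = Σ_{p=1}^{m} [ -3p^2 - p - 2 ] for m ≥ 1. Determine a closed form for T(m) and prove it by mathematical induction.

We claim T(m) = -m(m^2 + 2m + 3) for all m ≥ 1.
When m = 1: T(1) = -6, and the closed form gives -6. They agree.
For the inductive step, assume it holds for an arbitrary p ≥ 1, so T(p) = p(-p^2 - 2p - 3).
Then T(p+1) = T(p) + (-p - 3(p + 1)^2 - 3) = (p(-p^2 - 2p - 3)) + (-p - 3(p + 1)^2 - 3).
Simplifying, T(p+1) = -(p + 1)(p^2 + 4p + 6) = -(p+1)((p+1)^2 + 2(p+1) + 3),
which is the closed form with m = p+1.
Hence, by induction on m, the claim holds for every m ≥ 1.

T(m) = -m(m^2 + 2m + 3)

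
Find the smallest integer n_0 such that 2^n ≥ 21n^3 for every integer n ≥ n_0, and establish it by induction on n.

At n = 16: 65536 < 86016, so the inequality fails and n_0 ≥ 17. We prove 2^n ≥ 21n^3 for all n ≥ 17.
Base case (n = 17): 2^n = 131072 and 21n^3 = 103173, so 131072 ≥ 103173.
Inductive step: suppose the statement holds for some m ≥ 17, so 2^m ≥ 21m^3.
Then 2^(m + 1) = 2·(2^m) ≥ 2·(21m^3).
Also, for m ≥ 17 we have 2·(21m^3) ≥ 21(m+1)^3, since 2 ≥ (1 + 1/m)^3 for all m ≥ 17.
Combining, 2^(m + 1) ≥ 21(m+1)^3.
By induction, the statement is established for all n ≥ 17.
Hence the smallest such n_0 is 17.

n_0 = 17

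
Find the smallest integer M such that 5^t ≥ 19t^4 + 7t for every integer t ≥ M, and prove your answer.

M = 7

At t = 6: 15625 < 24666, so the inequality fails and M ≥ 7. We prove 5^t ≥ 19t^4 + 7t for all t ≥ 7.
Base case (t = 7): 5^t = 78125 and 19t^4 + 7t = 45668, so 78125 ≥ 45668.
Inductive step: assume the claim holds for t = m, so 5^m ≥ 19m^4 + 7m.
Then 5^(m + 1) = 5·(5^m) ≥ 5·(19m^4 + 7m).
Also, for m ≥ 7 we have 5·(19m^4 + 7m) ≥ 19(m+1)^4 + 7(m+1), since 5·(19m^4 + 7m) − (19(m+1)^4 + 7(m+1)) = 76m^4 - 76m^3 - 114m^2 - 48m - 26, which is nonnegative for all m ≥ 7.
Combining, 5^(m + 1) ≥ 19(m+1)^4 + 7(m+1).
Hence, by induction on t, the claim holds for every t ≥ 7.
Hence the smallest such M is 7.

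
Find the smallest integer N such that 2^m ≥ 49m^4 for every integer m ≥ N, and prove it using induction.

N = 24

At m = 23: 8388608 < 13712209, so the inequality fails and N ≥ 24. We prove 2^m ≥ 49m^4 for all m ≥ 24.
Base step (m = 24): 2^m = 16777216 and 49m^4 = 16257024, so 16777216 ≥ 16257024.
For the inductive step, assume it holds for an arbitrary r ≥ 24, so 2^r ≥ 49r^4.
Then 2^(r + 1) = 2·(2^r) ≥ 2·(49r^4).
Also, for r ≥ 24 we have 2·(49r^4) ≥ 49(r+1)^4, since 2 ≥ (1 + 1/r)^4 for all r ≥ 24.
Combining, 2^(r + 1) ≥ 49(r+1)^4.
This completes the induction.
Hence the smallest such N is 24.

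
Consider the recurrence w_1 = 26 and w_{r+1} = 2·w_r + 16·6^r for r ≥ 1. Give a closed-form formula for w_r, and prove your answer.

Computing the first terms: w_1 = 26, w_2 = 148, w_3 = 872. This suggests w_r = 2^r + 4·6^r.
When r = 1: the formula gives 26 = 26 = w_1.
For the inductive step, assume it holds for an arbitrary m ≥ 1, so w_m = 2^m + 4·6^m.
Then w_{m+1} = 2·w_m + 16·6^m = 2·(2^m + 4·6^m) + 16·6^m = 2^(m + 1) + 4·6^(m + 1),
which is the claimed formula at r = m+1.
By induction, the statement is established for all r ≥ 1.

w_r = 2^r + 4·6^r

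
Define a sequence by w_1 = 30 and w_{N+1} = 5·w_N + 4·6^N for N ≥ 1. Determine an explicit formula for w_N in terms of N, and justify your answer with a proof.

w_N = 6·5^(N - 1) + 4·6^N

Computing the first terms: w_1 = 30, w_2 = 174, w_3 = 1014. This suggests w_N = 6·5^(N - 1) + 4·6^N.
For the base case N = 1: the formula gives 30 = 30 = w_1.
Suppose the result is true for N = k, so w_k = 6·5^(k - 1) + 4·6^k.
Then w_{k+1} = 5·w_k + 4·6^k = 5·(6·5^(k - 1) + 4·6^k) + 4·6^k = 6·5^k + 4·6^(k + 1) = 6·5^((k+1) - 1) + 4·6^(k+1),
which is the claimed formula at N = k+1.
This completes the induction.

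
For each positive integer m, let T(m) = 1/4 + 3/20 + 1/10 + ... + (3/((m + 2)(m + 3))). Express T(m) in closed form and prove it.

T(m) = m/(m + 3)

We claim T(m) = m/(m + 3) for all m ≥ 1.
When m = 1: T(1) = 1/4, and the closed form gives 1/4. They agree.
Inductive step: suppose the statement holds for some p ≥ 1, so T(p) = p/(p + 3).
Then T(p+1) = T(p) + (3/((p + 3)(p + 4))) = (p/(p + 3)) + (3/((p + 3)(p + 4))).
Simplifying, T(p+1) = (p + 1)/(p + 4) = (p+1)/((p+1) + 3),
which is the closed form with m = p+1.
By the principle of mathematical induction, the result holds for all m ≥ 1.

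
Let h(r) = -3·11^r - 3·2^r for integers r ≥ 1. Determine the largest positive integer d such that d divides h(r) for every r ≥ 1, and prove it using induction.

d = 3

Computing the first values: h(1) = -39 and h(2) = -375; gcd(-39, -375) = 3, so d ≤ 3.
We prove 3 | -3·11^r - 3·2^r for all r ≥ 1 by induction on r.
Base case (r = 1): h(1) = -39 = 3·(-13), so 3 | h(1).
Inductive step: suppose the statement holds for some p ≥ 1, i.e. 3 | h(p). Then
h(p+1) − 11·h(p) = (-3·11^(p+1) - 3·2^(p+1)) − 11·(-3·11^p - 3·2^p) = (-3)·2^p·(2 − 11) = (27)·2^p. Since 3 | h(p) by the inductive hypothesis, 3 | 11·h(p); and 3 | 27 since 27 = 3·9. Therefore 3 | h(p+1).
Hence, by induction on r, the claim holds for every r ≥ 1.
Therefore the largest such d is 3.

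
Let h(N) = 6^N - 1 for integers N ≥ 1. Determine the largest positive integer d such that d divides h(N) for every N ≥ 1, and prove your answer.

Computing the first values: h(1) = 5 and h(2) = 35; gcd(5, 35) = 5, so d ≤ 5.
We prove 5 | 6^N - 1 for all N ≥ 1 by induction on N.
When N = 1: h(1) = 5 = 5·(1), so 5 | h(1).
For the inductive step, assume it holds for an arbitrary j ≥ 1, i.e. 5 | h(j). Then
6^{j+1} − 1^{j+1} = 6·6^j − 1·1^j = 6·(6^j − 1^j) + (5)·1^j. The first term is divisible by 5 by the inductive hypothesis, and the second term (5)·1^j is divisible by 5 since 5 | 5. Hence 5 | h(j+1).
This completes the induction.
Therefore the largest such d is 5.

d = 5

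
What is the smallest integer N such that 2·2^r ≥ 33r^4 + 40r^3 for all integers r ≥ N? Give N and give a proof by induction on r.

N = 22

At r = 21: 4194304 < 6788313, so the inequality fails and N ≥ 22. We prove 2·2^r ≥ 33r^4 + 40r^3 for all r ≥ 22.
For the base case r = 22: 2·2^r = 8388608 and 33r^4 + 40r^3 = 8156368, so 8388608 ≥ 8156368.
Suppose the result is true for r = j, so 2·2^j ≥ 33j^4 + 40j^3.
Then 2·2^(j + 1) = 2·(2·2^j) ≥ 2·(33j^4 + 40j^3).
Also, for j ≥ 22 we have 2·(33j^4 + 40j^3) ≥ 33(j+1)^4 + 40(j+1)^3, since 2·(33j^4 + 40j^3) − (33(j+1)^4 + 40(j+1)^3) = 33j^4 - 92j^3 - 318j^2 - 252j - 73, which is nonnegative for all j ≥ 22.
Combining, 2·2^(j + 1) ≥ 33(j+1)^4 + 40(j+1)^3.
This completes the induction.
Hence the smallest such N is 22.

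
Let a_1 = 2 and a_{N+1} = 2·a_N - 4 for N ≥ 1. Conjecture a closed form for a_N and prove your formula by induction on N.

a_N = -2^N + 4

Computing the first terms: a_1 = 2, a_2 = 0, a_3 = -4. This suggests a_N = -2^N + 4.
Base case (N = 1): the formula gives 2 = 2 = a_1.
For the inductive step, assume it holds for an arbitrary k ≥ 1, so a_k = -2^k + 4.
Then a_{k+1} = 2·a_k - 4 = 2·(-2^k + 4) - 4 = -2^(k + 1) + 4,
which is the claimed formula at N = k+1.
By induction, the statement is established for all N ≥ 1.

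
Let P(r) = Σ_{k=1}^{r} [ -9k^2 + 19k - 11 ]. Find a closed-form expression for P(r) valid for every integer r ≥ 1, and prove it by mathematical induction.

P(r) = -r(3r^2 - 5r + 3)

We claim P(r) = -r(3r^2 - 5r + 3) for all r ≥ 1.
Base case (r = 1): P(1) = -1, and the closed form gives -1. They agree.
Inductive step: assume the claim holds for r = k, so P(k) = k(-3k^2 + 5k - 3).
Then P(k+1) = P(k) + (-9k^2 + k - 1) = (k(-3k^2 + 5k - 3)) + (-9k^2 + k - 1).
Simplifying, P(k+1) = -(k + 1)(3k^2 + k + 1) = -(k+1)(3(k+1)^2 - 5(k+1) + 3),
which is the closed form with r = k+1.
Hence, by induction on r, the claim holds for every r ≥ 1.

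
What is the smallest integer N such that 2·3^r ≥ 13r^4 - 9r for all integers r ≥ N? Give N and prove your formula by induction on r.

At r = 10: 118098 < 129910, so the inequality fails and N ≥ 11. We prove 2·3^r ≥ 13r^4 - 9r for all r ≥ 11.
Base step (r = 11): 2·3^r = 354294 and 13r^4 - 9r = 190234, so 354294 ≥ 190234.
Inductive step: assume the claim holds for r = m, so 2·3^m ≥ 13m^4 - 9m.
Then 2·3^(m + 1) = 3·(2·3^m) ≥ 3·(13m^4 - 9m).
Also, for m ≥ 11 we have 3·(13m^4 - 9m) ≥ 13(m+1)^4 - 9(m+1), since 3·(13m^4 - 9m) − (13(m+1)^4 - 9(m+1)) = 26m^4 - 52m^3 - 78m^2 - 70m - 4, which is nonnegative for all m ≥ 11.
Combining, 2·3^(m + 1) ≥ 13(m+1)^4 - 9(m+1).
By induction, the statement is established for all r ≥ 11.
Hence the smallest such N is 11.

N = 11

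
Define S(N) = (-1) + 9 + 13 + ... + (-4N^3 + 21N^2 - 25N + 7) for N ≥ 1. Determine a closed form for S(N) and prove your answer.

We claim S(N) = -N(N^3 - 5N^2 + 3N + 2) for all N ≥ 1.
Base case (N = 1): S(1) = -1, and the closed form gives -1. They agree.
Suppose the result is true for N = p, so S(p) = p(-p^3 + 5p^2 - 3p - 2).
Then S(p+1) = S(p) + (-4p^3 + 9p^2 + 5p - 1) = (p(-p^3 + 5p^2 - 3p - 2)) + (-4p^3 + 9p^2 + 5p - 1).
Simplifying, S(p+1) = -(p + 1)(p^3 - 2p^2 - 4p + 1) = -(p+1)((p+1)^3 - 5(p+1)^2 + 3(p+1) + 2),
which is the closed form with N = p+1.
Hence, by induction on N, the claim holds for every N ≥ 1.

S(N) = -N(N^3 - 5N^2 + 3N + 2)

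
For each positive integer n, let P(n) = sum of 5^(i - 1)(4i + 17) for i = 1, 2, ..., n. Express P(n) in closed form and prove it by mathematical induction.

We claim P(n) = 5^n(n + 4) - 4 for all n ≥ 1.
When n = 1: P(1) = 21, and the closed form gives 21. They agree.
Inductive step: suppose the statement holds for some i ≥ 1, so P(i) = 5^i(i + 4) - 4.
Then P(i+1) = P(i) + (5^i(4i + 21)) = (5^i(i + 4) - 4) + (5^i(4i + 21)).
Simplifying, P(i+1) = 5^(i + 1)i + 5^(i + 2) - 4 = 5^(i+1)((i+1) + 4) - 4,
which is the closed form with n = i+1.
By induction, the statement is established for all n ≥ 1.

P(n) = 5^n(n + 4) - 4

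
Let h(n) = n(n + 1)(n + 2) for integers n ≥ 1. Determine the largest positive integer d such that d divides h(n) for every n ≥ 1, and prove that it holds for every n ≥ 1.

Computing the first values: h(1) = 6 and h(2) = 24; gcd(6, 24) = 6, so d ≤ 6.
We prove 6 | n(n + 1)(n + 2) for all n ≥ 1 by induction on n.
For the base case n = 1: h(1) = 6 = 6·(1), so 6 | h(1).
Inductive step: assume the claim holds for n = p, i.e. 6 | h(p). Then
h(p+1) − h(p) = (p+1)·(p+2)·(p+3) − p·(p+1)·(p+2) = (p+1)·(p+2)·[(p+3) − p] = 3·(p+1)·(p+2). The product of 2 consecutive integers is divisible by (2)! = 2, so h(p+1) − h(p) is divisible by 3·2 = 6. By the inductive hypothesis 6 | h(p), hence 6 | h(p+1).
By the principle of mathematical induction, the result holds for all n ≥ 1.
Therefore the largest such d is 6.

d = 6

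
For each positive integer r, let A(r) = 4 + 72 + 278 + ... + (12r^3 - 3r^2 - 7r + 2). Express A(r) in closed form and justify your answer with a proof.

We claim A(r) = r(3r^3 + 5r^2 - 2r - 2) for all r ≥ 1.
For the base case r = 1: A(1) = 4, and the closed form gives 4. They agree.
Suppose the result is true for r = j, so A(j) = j(3j^3 + 5j^2 - 2j - 2).
Then A(j+1) = A(j) + (12j^3 + 33j^2 + 23j + 4) = (j(3j^3 + 5j^2 - 2j - 2)) + (12j^3 + 33j^2 + 23j + 4).
Simplifying, A(j+1) = (j + 1)(3j^3 + 14j^2 + 17j + 4) = (j+1)(3(j+1)^3 + 5(j+1)^2 - 2(j+1) - 2),
which is the closed form with r = j+1.
This completes the induction.

A(r) = r(3r^3 + 5r^2 - 2r - 2)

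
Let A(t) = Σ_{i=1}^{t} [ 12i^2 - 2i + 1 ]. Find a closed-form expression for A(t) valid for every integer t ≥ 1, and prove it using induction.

A(t) = t(4t^2 + 5t + 2)

We claim A(t) = t(4t^2 + 5t + 2) for all t ≥ 1.
For the base case t = 1: A(1) = 11, and the closed form gives 11. They agree.
Suppose the result is true for t = i, so A(i) = i(4i^2 + 5i + 2).
Then A(i+1) = A(i) + (12i^2 + 22i + 11) = (i(4i^2 + 5i + 2)) + (12i^2 + 22i + 11).
Simplifying, A(i+1) = (i + 1)(4i^2 + 13i + 11) = (i+1)(4(i+1)^2 + 5(i+1) + 2),
which is the closed form with t = i+1.
By induction, the statement is established for all t ≥ 1.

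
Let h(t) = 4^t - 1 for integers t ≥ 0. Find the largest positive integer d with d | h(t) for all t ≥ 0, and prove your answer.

d = 3

Computing the first values: h(0) = 0 and h(1) = 3; gcd(0, 3) = 3, so d ≤ 3.
We prove 3 | 4^t - 1 for all t ≥ 0 by induction on t.
When t = 0: h(0) = 0 = 3·(0), so 3 | h(0).
Inductive step: assume the claim holds for t = p, i.e. 3 | h(p). Then
h(p+1) = 4^(p+1) - 1 = 4·(4^p - 1) + 3 = 4·h(p) + 3. The first term is divisible by 3 by the inductive hypothesis, and 3 is divisible by 3. Hence 3 | h(p+1).
By induction, the statement is established for all t ≥ 0.
Therefore the largest such d is 3.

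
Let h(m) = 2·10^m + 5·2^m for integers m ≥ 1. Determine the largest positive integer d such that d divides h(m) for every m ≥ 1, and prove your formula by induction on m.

Computing the first values: h(1) = 30 and h(2) = 220; gcd(30, 220) = 10, so d ≤ 10.
We prove 10 | 2·10^m + 5·2^m for all m ≥ 1 by induction on m.
Base case (m = 1): h(1) = 30 = 10·(3), so 10 | h(1).
Inductive step: suppose the statement holds for some p ≥ 1, i.e. 10 | h(p). Then
h(p+1) − 10·h(p) = (2·10^(p+1) + 5·2^(p+1)) − 10·(2·10^p + 5·2^p) = (5)·2^p·(2 − 10) = (-40)·2^p. Since 10 | h(p) by the inductive hypothesis, 10 | 10·h(p); and 10 | -40 since -40 = 10·-4. Therefore 10 | h(p+1).
Hence, by induction on m, the claim holds for every m ≥ 1.
Therefore the largest such d is 10.

d = 10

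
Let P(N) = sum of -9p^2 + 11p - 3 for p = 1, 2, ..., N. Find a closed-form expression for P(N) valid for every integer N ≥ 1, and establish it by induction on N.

We claim P(N) = -N(3N^2 - N - 1) for all N ≥ 1.
Base step (N = 1): P(1) = -1, and the closed form gives -1. They agree.
Suppose the result is true for N = p, so P(p) = p(-3p^2 + p + 1).
Then P(p+1) = P(p) + (11p - 9(p + 1)^2 + 8) = (p(-3p^2 + p + 1)) + (11p - 9(p + 1)^2 + 8).
Simplifying, P(p+1) = -(p + 1)(3p^2 + 5p + 1) = -(p+1)(3(p+1)^2 - (p+1) - 1),
which is the closed form with N = p+1.
By the principle of mathematical induction, the result holds for all N ≥ 1.

P(N) = -N(3N^2 - N - 1)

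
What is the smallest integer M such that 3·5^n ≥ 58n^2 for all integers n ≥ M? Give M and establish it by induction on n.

At n = 3: 375 < 522, so the inequality fails and M ≥ 4. We prove 3·5^n ≥ 58n^2 for all n ≥ 4.
Base step (n = 4): 3·5^n = 1875 and 58n^2 = 928, so 1875 ≥ 928.
Inductive step: suppose the statement holds for some i ≥ 4, so 3·5^i ≥ 58i^2.
Then 3·5^(i + 1) = 5·(3·5^i) ≥ 5·(58i^2).
Also, for i ≥ 4 we have 5·(58i^2) ≥ 58(i+1)^2, since 5 ≥ (1 + 1/i)^2 for all i ≥ 4.
Combining, 3·5^(i + 1) ≥ 58(i+1)^2.
By the principle of mathematical induction, the result holds for all n ≥ 4.
Hence the smallest such M is 4.

M = 4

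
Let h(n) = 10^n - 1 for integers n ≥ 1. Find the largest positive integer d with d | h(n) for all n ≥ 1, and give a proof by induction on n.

Computing the first values: h(1) = 9 and h(2) = 99; gcd(9, 99) = 9, so d ≤ 9.
We prove 9 | 10^n - 1 for all n ≥ 1 by induction on n.
Base case (n = 1): h(1) = 9 = 9·(1), so 9 | h(1).
Inductive step: assume the claim holds for n = j, i.e. 9 | h(j). Then
10^{j+1} − 1^{j+1} = 10·10^j − 1·1^j = 10·(10^j − 1^j) + (9)·1^j. The first term is divisible by 9 by the inductive hypothesis, and the second term (9)·1^j is divisible by 9 since 9 | 9. Hence 9 | h(j+1).
This completes the induction.
Therefore the largest such d is 9.

d = 9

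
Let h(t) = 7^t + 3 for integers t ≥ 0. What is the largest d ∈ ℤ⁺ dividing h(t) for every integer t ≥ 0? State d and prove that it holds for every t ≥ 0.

Computing the first values: h(0) = 4 and h(1) = 10; gcd(4, 10) = 2, so d ≤ 2.
We prove 2 | 7^t + 3 for all t ≥ 0 by induction on t.
When t = 0: h(0) = 4 = 2·(2), so 2 | h(0).
Inductive step: suppose the statement holds for some m ≥ 0, i.e. 2 | h(m). Then
h(m+1) = 7^(m+1) + 3 = 7·(7^m + 3) - 18 = 7·h(m) - 18. The first term is divisible by 2 by the inductive hypothesis, and -18 is divisible by 2. Hence 2 | h(m+1).
Hence, by induction on t, the claim holds for every t ≥ 0.
Therefore the largest such d is 2.

d = 2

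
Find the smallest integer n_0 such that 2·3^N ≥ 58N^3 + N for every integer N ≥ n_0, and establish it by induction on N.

At N = 9: 39366 < 42291, so the inequality fails and n_0 ≥ 10. We prove 2·3^N ≥ 58N^3 + N for all N ≥ 10.
Base step (N = 10): 2·3^N = 118098 and 58N^3 + N = 58010, so 118098 ≥ 58010.
Inductive step: suppose the statement holds for some m ≥ 10, so 2·3^m ≥ 58m^3 + m.
Then 2·3^(m + 1) = 3·(2·3^m) ≥ 3·(58m^3 + m).
Also, for m ≥ 10 we have 3·(58m^3 + m) ≥ 58(m+1)^3 + (m+1), since 3·(58m^3 + m) − (58(m+1)^3 + (m+1)) = 116m^3 - 174m^2 - 172m - 59, which is nonnegative for all m ≥ 10.
Combining, 2·3^(m + 1) ≥ 58(m+1)^3 + (m+1).
Hence, by induction on N, the claim holds for every N ≥ 10.
Hence the smallest such n_0 is 10.

n_0 = 10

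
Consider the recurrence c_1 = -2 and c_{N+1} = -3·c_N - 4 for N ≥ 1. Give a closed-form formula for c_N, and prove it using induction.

Computing the first terms: c_1 = -2, c_2 = 2, c_3 = -10. This suggests c_N = -(-3)^(N - 1) - 1.
Base case (N = 1): the formula gives -2 = -2 = c_1.
Inductive step: suppose the statement holds for some r ≥ 1, so c_r = -(-3)^(r - 1) - 1.
Then c_{r+1} = -3·c_r - 4 = -3·(-(-3)^(r - 1) - 1) - 4 = -(-3)^r - 1 = -(-3)^((r+1) - 1) - 1,
which is the claimed formula at N = r+1.
Hence, by induction on N, the claim holds for every N ≥ 1.

c_N = -(-3)^(N - 1) - 1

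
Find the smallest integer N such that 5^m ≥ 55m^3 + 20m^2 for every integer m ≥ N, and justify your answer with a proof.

At m = 5: 3125 < 7375, so the inequality fails and N ≥ 6. We prove 5^m ≥ 55m^3 + 20m^2 for all m ≥ 6.
For the base case m = 6: 5^m = 15625 and 55m^3 + 20m^2 = 12600, so 15625 ≥ 12600.
Suppose the result is true for m = r, so 5^r ≥ 55r^3 + 20r^2.
Then 5^(r + 1) = 5·(5^r) ≥ 5·(55r^3 + 20r^2).
Also, for r ≥ 6 we have 5·(55r^3 + 20r^2) ≥ 55(r+1)^3 + 20(r+1)^2, since 5·(55r^3 + 20r^2) − (55(r+1)^3 + 20(r+1)^2) = 220r^3 - 85r^2 - 205r - 75, which is nonnegative for all r ≥ 6.
Combining, 5^(r + 1) ≥ 55(r+1)^3 + 20(r+1)^2.
This completes the induction.
Hence the smallest such N is 6.

N = 6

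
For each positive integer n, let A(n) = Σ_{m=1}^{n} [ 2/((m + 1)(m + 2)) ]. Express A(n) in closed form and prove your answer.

We claim A(n) = n/(n + 2) for all n ≥ 1.
For the base case n = 1: A(1) = 1/3, and the closed form gives 1/3. They agree.
For the inductive step, assume it holds for an arbitrary m ≥ 1, so A(m) = m/(m + 2).
Then A(m+1) = A(m) + (2/((m + 2)(m + 3))) = (m/(m + 2)) + (2/((m + 2)(m + 3))).
Simplifying, A(m+1) = (m + 1)/(m + 3) = (m+1)/((m+1) + 2),
which is the closed form with n = m+1.
By the principle of mathematical induction, the result holds for all n ≥ 1.

A(n) = n/(n + 2)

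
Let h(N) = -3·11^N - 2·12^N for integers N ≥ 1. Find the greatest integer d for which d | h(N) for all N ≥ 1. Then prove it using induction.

Computing the first values: h(1) = -57 and h(2) = -651; gcd(-57, -651) = 3, so d ≤ 3.
We prove 3 | -3·11^N - 2·12^N for all N ≥ 1 by induction on N.
Base step (N = 1): h(1) = -57 = 3·(-19), so 3 | h(1).
Inductive step: assume the claim holds for N = p, i.e. 3 | h(p). Then
h(p+1) − 12·h(p) = (-3·11^(p+1) - 2·12^(p+1)) − 12·(-3·11^p - 2·12^p) = (-3)·11^p·(11 − 12) = (3)·11^p. Since 3 | h(p) by the inductive hypothesis, 3 | 12·h(p); and 3 | 3 since 3 = 3·1. Therefore 3 | h(p+1).
By the principle of mathematical induction, the result holds for all N ≥ 1.
Therefore the largest such d is 3.

d = 3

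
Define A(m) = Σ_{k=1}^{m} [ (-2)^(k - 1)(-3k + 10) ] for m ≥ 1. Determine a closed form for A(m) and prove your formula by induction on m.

A(m) = (-2)^m(m - 3) + 3

We claim A(m) = (-2)^m(m - 3) + 3 for all m ≥ 1.
Base case (m = 1): A(1) = 7, and the closed form gives 7. They agree.
Inductive step: assume the claim holds for m = k, so A(k) = (-2)^k(k - 3) + 3.
Then A(k+1) = A(k) + ((-2)^k(-3k + 7)) = ((-2)^k(k - 3) + 3) + ((-2)^k(-3k + 7)).
Simplifying, A(k+1) = (-2)^(k + 1)k + (-2)^(k + 2) + 3 = (-2)^(k+1)((k+1) - 3) + 3,
which is the closed form with m = k+1.
This completes the induction.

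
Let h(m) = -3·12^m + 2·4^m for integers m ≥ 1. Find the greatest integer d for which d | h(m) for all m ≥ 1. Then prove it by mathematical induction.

Computing the first values: h(1) = -28 and h(2) = -400; gcd(-28, -400) = 4, so d ≤ 4.
We prove 4 | -3·12^m + 2·4^m for all m ≥ 1 by induction on m.
When m = 1: h(1) = -28 = 4·(-7), so 4 | h(1).
For the inductive step, assume it holds for an arbitrary j ≥ 1, i.e. 4 | h(j). Then
h(j+1) − 12·h(j) = (-3·12^(j+1) + 2·4^(j+1)) − 12·(-3·12^j + 2·4^j) = (2)·4^j·(4 − 12) = (-16)·4^j. Since 4 | h(j) by the inductive hypothesis, 4 | 12·h(j); and 4 | -16 since -16 = 4·-4. Therefore 4 | h(j+1).
Hence, by induction on m, the claim holds for every m ≥ 1.
Therefore the largest such d is 4.

d = 4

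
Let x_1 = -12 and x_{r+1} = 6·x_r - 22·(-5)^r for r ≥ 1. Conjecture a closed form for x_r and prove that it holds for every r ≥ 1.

x_r = 2(-5)^r - 2·6^(r - 1)

Computing the first terms: x_1 = -12, x_2 = 38, x_3 = -322. This suggests x_r = 2(-5)^r - 2·6^(r - 1).
Base step (r = 1): the formula gives -12 = -12 = x_1.
Suppose the result is true for r = k, so x_k = 2(-5)^k - 2·6^(k - 1).
Then x_{k+1} = 6·x_k - 22·(-5)^k = 6·(2(-5)^k - 2·6^(k - 1)) - 22·(-5)^k = 2(-5)^(k + 1) - 2·6^k = 2(-5)^(k+1) - 2·6^((k+1) - 1),
which is the claimed formula at r = k+1.
By the principle of mathematical induction, the result holds for all r ≥ 1.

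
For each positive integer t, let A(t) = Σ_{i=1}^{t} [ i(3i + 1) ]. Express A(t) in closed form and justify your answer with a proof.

We claim A(t) = t(t + 1)^2 for all t ≥ 1.
When t = 1: A(1) = 4, and the closed form gives 4. They agree.
Suppose the result is true for t = i, so A(i) = i(i^2 + 2i + 1).
Then A(i+1) = A(i) + ((i + 1)(3i + 4)) = (i(i^2 + 2i + 1)) + ((i + 1)(3i + 4)).
Simplifying, A(i+1) = (i + 1)(i + 2)^2 = (i+1)((i+1) + 1)^2,
which is the closed form with t = i+1.
By induction, the statement is established for all t ≥ 1.

A(t) = t(t + 1)^2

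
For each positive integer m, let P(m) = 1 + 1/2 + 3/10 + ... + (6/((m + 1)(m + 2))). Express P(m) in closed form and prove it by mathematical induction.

We claim P(m) = 3m/(m + 2) for all m ≥ 1.
When m = 1: P(1) = 1, and the closed form gives 1. They agree.
Inductive step: assume the claim holds for m = k, so P(k) = 3k/(k + 2).
Then P(k+1) = P(k) + (6/((k + 2)(k + 3))) = (3k/(k + 2)) + (6/((k + 2)(k + 3))).
Simplifying, P(k+1) = 3(k + 1)/(k + 3) = 3(k+1)/((k+1) + 2),
which is the closed form with m = k+1.
Hence, by induction on m, the claim holds for every m ≥ 1.

P(m) = 3m/(m + 2)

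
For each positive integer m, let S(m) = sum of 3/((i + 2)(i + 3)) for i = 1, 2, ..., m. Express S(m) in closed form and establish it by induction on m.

We claim S(m) = m/(m + 3) for all m ≥ 1.
Base case (m = 1): S(1) = 1/4, and the closed form gives 1/4. They agree.
Inductive step: assume the claim holds for m = i, so S(i) = i/(i + 3).
Then S(i+1) = S(i) + (3/((i + 3)(i + 4))) = (i/(i + 3)) + (3/((i + 3)(i + 4))).
Simplifying, S(i+1) = (i + 1)/(i + 4) = (i+1)/((i+1) + 3),
which is the closed form with m = i+1.
This completes the induction.

S(m) = m/(m + 3)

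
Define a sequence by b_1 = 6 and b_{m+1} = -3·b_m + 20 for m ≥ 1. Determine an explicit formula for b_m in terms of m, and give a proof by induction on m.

Computing the first terms: b_1 = 6, b_2 = 2, b_3 = 14. This suggests b_m = (-3)^(m - 1) + 5.
Base step (m = 1): the formula gives 6 = 6 = b_1.
For the inductive step, assume it holds for an arbitrary j ≥ 1, so b_j = (-3)^(j - 1) + 5.
Then b_{j+1} = -3·b_j + 20 = -3·((-3)^(j - 1) + 5) + 20 = (-3)^j + 5 = (-3)^((j+1) - 1) + 5,
which is the claimed formula at m = j+1.
Hence, by induction on m, the claim holds for every m ≥ 1.

b_m = (-3)^(m - 1) + 5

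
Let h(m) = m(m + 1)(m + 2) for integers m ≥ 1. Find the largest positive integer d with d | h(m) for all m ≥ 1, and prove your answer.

d = 6

Computing the first values: h(1) = 6 and h(2) = 24; gcd(6, 24) = 6, so d ≤ 6.
We prove 6 | m(m + 1)(m + 2) for all m ≥ 1 by induction on m.
Base case (m = 1): h(1) = 6 = 6·(1), so 6 | h(1).
Suppose the result is true for m = r, i.e. 6 | h(r). Then
h(r+1) − h(r) = (r+1)·(r+2)·(r+3) − r·(r+1)·(r+2) = (r+1)·(r+2)·[(r+3) − r] = 3·(r+1)·(r+2). The product of 2 consecutive integers is divisible by (2)! = 2, so h(r+1) − h(r) is divisible by 3·2 = 6. By the inductive hypothesis 6 | h(r), hence 6 | h(r+1).
Hence, by induction on m, the claim holds for every m ≥ 1.
Therefore the largest such d is 6.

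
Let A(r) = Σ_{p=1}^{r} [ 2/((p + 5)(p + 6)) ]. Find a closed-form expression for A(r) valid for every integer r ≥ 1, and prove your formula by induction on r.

A(r) = r/(3(r + 6))

We claim A(r) = r/(3(r + 6)) for all r ≥ 1.
Base case (r = 1): A(1) = 1/21, and the closed form gives 1/21. They agree.
Suppose the result is true for r = p, so A(p) = p/(3(p + 6)).
Then A(p+1) = A(p) + (2/((p + 6)(p + 7))) = (p/(3(p + 6))) + (2/((p + 6)(p + 7))).
Simplifying, A(p+1) = (p + 1)/(3(p + 7)) = (p+1)/(3((p+1) + 6)),
which is the closed form with r = p+1.
This completes the induction.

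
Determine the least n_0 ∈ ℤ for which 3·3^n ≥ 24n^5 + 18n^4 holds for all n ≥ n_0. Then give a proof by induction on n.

n_0 = 14

At n = 13: 4782969 < 9425130, so the inequality fails and n_0 ≥ 14. We prove 3·3^n ≥ 24n^5 + 18n^4 for all n ≥ 14.
For the base case n = 14: 3·3^n = 14348907 and 24n^5 + 18n^4 = 13599264, so 14348907 ≥ 13599264.
Suppose the result is true for n = j, so 3·3^j ≥ 24j^5 + 18j^4.
Then 3·3^(j + 1) = 3·(3·3^j) ≥ 3·(24j^5 + 18j^4).
Also, for j ≥ 14 we have 3·(24j^5 + 18j^4) ≥ 24(j+1)^5 + 18(j+1)^4, since 3·(24j^5 + 18j^4) − (24(j+1)^5 + 18(j+1)^4) = 48j^5 - 84j^4 - 312j^3 - 348j^2 - 192j - 42, which is nonnegative for all j ≥ 14.
Combining, 3·3^(j + 1) ≥ 24(j+1)^5 + 18(j+1)^4.
This completes the induction.
Hence the smallest such n_0 is 14.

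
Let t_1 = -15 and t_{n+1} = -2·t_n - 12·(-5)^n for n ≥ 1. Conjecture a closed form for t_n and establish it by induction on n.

Computing the first terms: t_1 = -15, t_2 = 90, t_3 = -480. This suggests t_n = 5(-2)^(n - 1) + 4(-5)^n.
When n = 1: the formula gives -15 = -15 = t_1.
Suppose the result is true for n = i, so t_i = 5(-2)^(i - 1) + 4(-5)^i.
Then t_{i+1} = -2·t_i - 12·(-5)^i = -2·(5(-2)^(i - 1) + 4(-5)^i) - 12·(-5)^i = 5(-2)^i + 4(-5)^(i + 1) = 5(-2)^((i+1) - 1) + 4(-5)^(i+1),
which is the claimed formula at n = i+1.
By the principle of mathematical induction, the result holds for all n ≥ 1.

t_n = 5(-2)^(n - 1) + 4(-5)^n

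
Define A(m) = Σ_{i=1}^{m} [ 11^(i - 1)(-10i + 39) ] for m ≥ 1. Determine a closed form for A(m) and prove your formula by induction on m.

We claim A(m) = 11^m(-m + 4) - 4 for all m ≥ 1.
For the base case m = 1: A(1) = 29, and the closed form gives 29. They agree.
For the inductive step, assume it holds for an arbitrary i ≥ 1, so A(i) = 11^i(-i + 4) - 4.
Then A(i+1) = A(i) + (11^i(-10i + 29)) = (11^i(-i + 4) - 4) + (11^i(-10i + 29)).
Simplifying, A(i+1) = -11·11^i·i + 33·11^i - 4 = 11^(i+1)(-(i+1) + 4) - 4,
which is the closed form with m = i+1.
Hence, by induction on m, the claim holds for every m ≥ 1.

A(m) = 11^m(-m + 4) - 4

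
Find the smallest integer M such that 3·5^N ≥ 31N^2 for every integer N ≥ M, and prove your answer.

M = 3

At N = 2: 75 < 124, so the inequality fails and M ≥ 3. We prove 3·5^N ≥ 31N^2 for all N ≥ 3.
Base step (N = 3): 3·5^N = 375 and 31N^2 = 279, so 375 ≥ 279.
Inductive step: suppose the statement holds for some m ≥ 3, so 3·5^m ≥ 31m^2.
Then 3·5^(m + 1) = 5·(3·5^m) ≥ 5·(31m^2).
Also, for m ≥ 3 we have 5·(31m^2) ≥ 31(m+1)^2, since 5 ≥ (1 + 1/m)^2 for all m ≥ 3.
Combining, 3·5^(m + 1) ≥ 31(m+1)^2.
Hence, by induction on N, the claim holds for every N ≥ 3.
Hence the smallest such M is 3.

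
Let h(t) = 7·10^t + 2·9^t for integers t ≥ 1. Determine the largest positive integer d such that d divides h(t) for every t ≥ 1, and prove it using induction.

Computing the first values: h(1) = 88 and h(2) = 862; gcd(88, 862) = 2, so d ≤ 2.
We prove 2 | 7·10^t + 2·9^t for all t ≥ 1 by induction on t.
Base case (t = 1): h(1) = 88 = 2·(44), so 2 | h(1).
For the inductive step, assume it holds for an arbitrary i ≥ 1, i.e. 2 | h(i). Then
h(i+1) − 10·h(i) = (7·10^(i+1) + 2·9^(i+1)) − 10·(7·10^i + 2·9^i) = (2)·9^i·(9 − 10) = (-2)·9^i. Since 2 | h(i) by the inductive hypothesis, 2 | 10·h(i); and 2 | -2 since -2 = 2·-1. Therefore 2 | h(i+1).
By the principle of mathematical induction, the result holds for all t ≥ 1.
Therefore the largest such d is 2.

d = 2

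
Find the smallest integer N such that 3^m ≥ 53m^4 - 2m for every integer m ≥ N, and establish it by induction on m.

N = 13

At m = 12: 531441 < 1098984, so the inequality fails and N ≥ 13. We prove 3^m ≥ 53m^4 - 2m for all m ≥ 13.
When m = 13: 3^m = 1594323 and 53m^4 - 2m = 1513707, so 1594323 ≥ 1513707.
Inductive step: suppose the statement holds for some i ≥ 13, so 3^i ≥ 53i^4 - 2i.
Then 3^(i + 1) = 3·(3^i) ≥ 3·(53i^4 - 2i).
Also, for i ≥ 13 we have 3·(53i^4 - 2i) ≥ 53(i+1)^4 - 2(i+1), since 3·(53i^4 - 2i) − (53(i+1)^4 - 2(i+1)) = 106i^4 - 212i^3 - 318i^2 - 216i - 51, which is nonnegative for all i ≥ 13.
Combining, 3^(i + 1) ≥ 53(i+1)^4 - 2(i+1).
By induction, the statement is established for all m ≥ 13.
Hence the smallest such N is 13.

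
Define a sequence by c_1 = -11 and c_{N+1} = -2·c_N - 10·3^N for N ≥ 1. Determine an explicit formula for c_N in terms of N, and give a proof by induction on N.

Computing the first terms: c_1 = -11, c_2 = -8, c_3 = -74. This suggests c_N = -5(-2)^(N - 1) - 2·3^N.
For the base case N = 1: the formula gives -11 = -11 = c_1.
For the inductive step, assume it holds for an arbitrary k ≥ 1, so c_k = -5(-2)^(k - 1) - 2·3^k.
Then c_{k+1} = -2·c_k - 10·3^k = -2·(-5(-2)^(k - 1) - 2·3^k) - 10·3^k = -5(-2)^k - 2·3^(k + 1) = -5(-2)^((k+1) - 1) - 2·3^(k+1),
which is the claimed formula at N = k+1.
This completes the induction.

c_N = -5(-2)^(N - 1) - 2·3^N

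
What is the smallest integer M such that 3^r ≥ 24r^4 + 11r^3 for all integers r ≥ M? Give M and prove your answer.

M = 12

At r = 11: 177147 < 366025, so the inequality fails and M ≥ 12. We prove 3^r ≥ 24r^4 + 11r^3 for all r ≥ 12.
Base step (r = 12): 3^r = 531441 and 24r^4 + 11r^3 = 516672, so 531441 ≥ 516672.
Inductive step: assume the claim holds for r = p, so 3^p ≥ 24p^4 + 11p^3.
Then 3^(p + 1) = 3·(3^p) ≥ 3·(24p^4 + 11p^3).
Also, for p ≥ 12 we have 3·(24p^4 + 11p^3) ≥ 24(p+1)^4 + 11(p+1)^3, since 3·(24p^4 + 11p^3) − (24(p+1)^4 + 11(p+1)^3) = 48p^4 - 74p^3 - 177p^2 - 129p - 35, which is nonnegative for all p ≥ 12.
Combining, 3^(p + 1) ≥ 24(p+1)^4 + 11(p+1)^3.
By induction, the statement is established for all r ≥ 12.
Hence the smallest such M is 12.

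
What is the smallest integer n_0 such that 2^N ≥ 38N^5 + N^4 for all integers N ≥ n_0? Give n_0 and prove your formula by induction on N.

n_0 = 30

At N = 29: 536870912 < 780130943, so the inequality fails and n_0 ≥ 30. We prove 2^N ≥ 38N^5 + N^4 for all N ≥ 30.
When N = 30: 2^N = 1073741824 and 38N^5 + N^4 = 924210000, so 1073741824 ≥ 924210000.
Inductive step: suppose the statement holds for some m ≥ 30, so 2^m ≥ 38m^5 + m^4.
Then 2^(m + 1) = 2·(2^m) ≥ 2·(38m^5 + m^4).
Also, for m ≥ 30 we have 2·(38m^5 + m^4) ≥ 38(m+1)^5 + (m+1)^4, since 2·(38m^5 + m^4) − (38(m+1)^5 + (m+1)^4) = 38m^5 - 189m^4 - 384m^3 - 386m^2 - 194m - 39, which is nonnegative for all m ≥ 30.
Combining, 2^(m + 1) ≥ 38(m+1)^5 + (m+1)^4.
By the principle of mathematical induction, the result holds for all N ≥ 30.
Hence the smallest such n_0 is 30.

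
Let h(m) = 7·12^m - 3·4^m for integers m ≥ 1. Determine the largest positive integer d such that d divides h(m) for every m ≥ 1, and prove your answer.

Computing the first values: h(1) = 72 and h(2) = 960; gcd(72, 960) = 24, so d ≤ 24.
We prove 24 | 7·12^m - 3·4^m for all m ≥ 1 by induction on m.
Base case (m = 1): h(1) = 72 = 24·(3), so 24 | h(1).
Inductive step: suppose the statement holds for some r ≥ 1, i.e. 24 | h(r). Then
h(r+1) − 12·h(r) = (7·12^(r+1) - 3·4^(r+1)) − 12·(7·12^r - 3·4^r) = (-3)·4^r·(4 − 12) = (24)·4^r. Since 24 | h(r) by the inductive hypothesis, 24 | 12·h(r); and 24 | 24 since 24 = 24·1. Therefore 24 | h(r+1).
Hence, by induction on m, the claim holds for every m ≥ 1.
Therefore the largest such d is 24.

d = 24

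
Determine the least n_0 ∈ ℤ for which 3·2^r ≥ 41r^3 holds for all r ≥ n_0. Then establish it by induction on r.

n_0 = 16

At r = 15: 98304 < 138375, so the inequality fails and n_0 ≥ 16. We prove 3·2^r ≥ 41r^3 for all r ≥ 16.
Base step (r = 16): 3·2^r = 196608 and 41r^3 = 167936, so 196608 ≥ 167936.
For the inductive step, assume it holds for an arbitrary j ≥ 16, so 3·2^j ≥ 41j^3.
Then 3·2^(j + 1) = 2·(3·2^j) ≥ 2·(41j^3).
Also, for j ≥ 16 we have 2·(41j^3) ≥ 41(j+1)^3, since 2 ≥ (1 + 1/j)^3 for all j ≥ 16.
Combining, 3·2^(j + 1) ≥ 41(j+1)^3.
This completes the induction.
Hence the smallest such n_0 is 16.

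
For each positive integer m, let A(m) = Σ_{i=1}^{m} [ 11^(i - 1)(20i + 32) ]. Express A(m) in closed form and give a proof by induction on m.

A(m) = 11^m(2m + 3) - 3

We claim A(m) = 11^m(2m + 3) - 3 for all m ≥ 1.
Base step (m = 1): A(1) = 52, and the closed form gives 52. They agree.
Inductive step: suppose the statement holds for some i ≥ 1, so A(i) = 11^i(2i + 3) - 3.
Then A(i+1) = A(i) + (11^i(20i + 52)) = (11^i(2i + 3) - 3) + (11^i(20i + 52)).
Simplifying, A(i+1) = 22·11^i·i + 55·11^i - 3 = 11^(i+1)(2(i+1) + 3) - 3,
which is the closed form with m = i+1.
This completes the induction.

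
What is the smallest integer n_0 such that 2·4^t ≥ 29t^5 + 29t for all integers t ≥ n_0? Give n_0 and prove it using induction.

n_0 = 11

At t = 10: 2097152 < 2900290, so the inequality fails and n_0 ≥ 11. We prove 2·4^t ≥ 29t^5 + 29t for all t ≥ 11.
When t = 11: 2·4^t = 8388608 and 29t^5 + 29t = 4670798, so 8388608 ≥ 4670798.
Inductive step: assume the claim holds for t = j, so 2·4^j ≥ 29j^5 + 29j.
Then 2·4^(j + 1) = 4·(2·4^j) ≥ 4·(29j^5 + 29j).
Also, for j ≥ 11 we have 4·(29j^5 + 29j) ≥ 29(j+1)^5 + 29(j+1), since 4·(29j^5 + 29j) − (29(j+1)^5 + 29(j+1)) = 87j^5 - 145j^4 - 290j^3 - 290j^2 - 58j - 58, which is nonnegative for all j ≥ 11.
Combining, 2·4^(j + 1) ≥ 29(j+1)^5 + 29(j+1).
By induction, the statement is established for all t ≥ 11.
Hence the smallest such n_0 is 11.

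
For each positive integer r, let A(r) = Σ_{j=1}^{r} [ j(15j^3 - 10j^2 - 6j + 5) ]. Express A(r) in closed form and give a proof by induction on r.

A(r) = r(r + 1)(3r - 1)(r^2 + r - 1)

We claim A(r) = r(r + 1)(3r - 1)(r^2 + r - 1) for all r ≥ 1.
Base case (r = 1): A(1) = 4, and the closed form gives 4. They agree.
For the inductive step, assume it holds for an arbitrary j ≥ 1, so A(j) = j(3j^4 + 5j^3 - 2j^2 - 3j + 1).
Then A(j+1) = A(j) + (15j^4 + 50j^3 + 54j^2 + 23j + 4) = (j(3j^4 + 5j^3 - 2j^2 - 3j + 1)) + (15j^4 + 50j^3 + 54j^2 + 23j + 4).
Simplifying, A(j+1) = (j + 1)(j + 2)(3j + 2)(j^2 + 3j + 1) = (j+1)((j+1) + 1)(3(j+1) - 1)((j+1)^2 + (j+1) - 1),
which is the closed form with r = j+1.
By induction, the statement is established for all r ≥ 1.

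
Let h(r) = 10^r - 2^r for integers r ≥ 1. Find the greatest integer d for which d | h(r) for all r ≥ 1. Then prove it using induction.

d = 8

Computing the first values: h(1) = 8 and h(2) = 96; gcd(8, 96) = 8, so d ≤ 8.
We prove 8 | 10^r - 2^r for all r ≥ 1 by induction on r.
Base case (r = 1): h(1) = 8 = 8·(1), so 8 | h(1).
Suppose the result is true for r = m, i.e. 8 | h(m). Then
10^{m+1} − 2^{m+1} = 10·10^m − 2·2^m = 10·(10^m − 2^m) + (8)·2^m. The first term is divisible by 8 by the inductive hypothesis, and the second term (8)·2^m is divisible by 8 since 8 | 8. Hence 8 | h(m+1).
By the principle of mathematical induction, the result holds for all r ≥ 1.
Therefore the largest such d is 8.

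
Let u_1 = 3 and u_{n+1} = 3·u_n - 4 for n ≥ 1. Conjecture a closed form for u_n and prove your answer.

u_n = 3^(n - 1) + 2

Computing the first terms: u_1 = 3, u_2 = 5, u_3 = 11. This suggests u_n = 3^(n - 1) + 2.
Base step (n = 1): the formula gives 3 = 3 = u_1.
Inductive step: suppose the statement holds for some k ≥ 1, so u_k = 3^(k - 1) + 2.
Then u_{k+1} = 3·u_k - 4 = 3·(3^(k - 1) + 2) - 4 = 3^k + 2 = 3^((k+1) - 1) + 2,
which is the claimed formula at n = k+1.
By the principle of mathematical induction, the result holds for all n ≥ 1.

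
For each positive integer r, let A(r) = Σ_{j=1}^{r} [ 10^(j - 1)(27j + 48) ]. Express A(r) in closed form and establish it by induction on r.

A(r) = 10^r(3r + 5) - 5

We claim A(r) = 10^r(3r + 5) - 5 for all r ≥ 1.
Base step (r = 1): A(1) = 75, and the closed form gives 75. They agree.
Inductive step: assume the claim holds for r = j, so A(j) = 10^j(3j + 5) - 5.
Then A(j+1) = A(j) + (10^j(27j + 75)) = (10^j(3j + 5) - 5) + (10^j(27j + 75)).
Simplifying, A(j+1) = 30·10^j·j + 80·10^j - 5 = 10^(j+1)(3(j+1) + 5) - 5,
which is the closed form with r = j+1.
This completes the induction.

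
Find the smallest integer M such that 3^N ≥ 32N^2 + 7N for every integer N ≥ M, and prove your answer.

M = 7

At N = 6: 729 < 1194, so the inequality fails and M ≥ 7. We prove 3^N ≥ 32N^2 + 7N for all N ≥ 7.
When N = 7: 3^N = 2187 and 32N^2 + 7N = 1617, so 2187 ≥ 1617.
Inductive step: assume the claim holds for N = p, so 3^p ≥ 32p^2 + 7p.
Then 3^(p + 1) = 3·(3^p) ≥ 3·(32p^2 + 7p).
Also, for p ≥ 7 we have 3·(32p^2 + 7p) ≥ 32(p+1)^2 + 7(p+1), since 3·(32p^2 + 7p) − (32(p+1)^2 + 7(p+1)) = 64p^2 - 50p - 39, which is nonnegative for all p ≥ 7.
Combining, 3^(p + 1) ≥ 32(p+1)^2 + 7(p+1).
By the principle of mathematical induction, the result holds for all N ≥ 7.
Hence the smallest such M is 7.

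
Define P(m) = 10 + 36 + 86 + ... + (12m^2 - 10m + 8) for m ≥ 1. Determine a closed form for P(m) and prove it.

P(m) = m(4m^2 + m + 5)

We claim P(m) = m(4m^2 + m + 5) for all m ≥ 1.
Base case (m = 1): P(1) = 10, and the closed form gives 10. They agree.
For the inductive step, assume it holds for an arbitrary k ≥ 1, so P(k) = k(4k^2 + k + 5).
Then P(k+1) = P(k) + (12k^2 + 14k + 10) = (k(4k^2 + k + 5)) + (12k^2 + 14k + 10).
Simplifying, P(k+1) = (k + 1)(4k^2 + 9k + 10) = (k+1)(4(k+1)^2 + (k+1) + 5),
which is the closed form with m = k+1.
By induction, the statement is established for all m ≥ 1.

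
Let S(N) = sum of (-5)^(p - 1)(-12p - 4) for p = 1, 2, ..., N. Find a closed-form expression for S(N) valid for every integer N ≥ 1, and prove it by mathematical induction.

We claim S(N) = (-5)^N(2N + 1) - 1 for all N ≥ 1.
For the base case N = 1: S(1) = -16, and the closed form gives -16. They agree.
Inductive step: assume the claim holds for N = p, so S(p) = (-5)^p(2p + 1) - 1.
Then S(p+1) = S(p) + ((-5)^p(-12p - 16)) = ((-5)^p(2p + 1) - 1) + ((-5)^p(-12p - 16)).
Simplifying, S(p+1) = -10(-5)^p·p - 15(-5)^p - 1 = (-5)^(p+1)(2(p+1) + 1) - 1,
which is the closed form with N = p+1.
By the principle of mathematical induction, the result holds for all N ≥ 1.

S(N) = (-5)^N(2N + 1) - 1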